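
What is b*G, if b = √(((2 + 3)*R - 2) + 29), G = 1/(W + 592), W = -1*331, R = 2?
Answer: √37/261 ≈ 0.023306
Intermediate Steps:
W = -331
G = 1/261 (G = 1/(-331 + 592) = 1/261 ≈ 0.0038314)
b = √37 (b = √(((2 + 3)*2 - 2) + 29) = √((5*2 - 2) + 29) = √((10 - 2) + 29) = √(8 + 29) = √37 ≈ 6.0828)
b*G = √37*(1/261) = √37/261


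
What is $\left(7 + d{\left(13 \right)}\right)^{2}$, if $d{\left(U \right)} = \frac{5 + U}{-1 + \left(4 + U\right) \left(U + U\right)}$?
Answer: $\frac{119025}{2401} \approx 49.573$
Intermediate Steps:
$d{\left(U \right)} = \frac{5 + U}{-1 + 2 U \left(4 + U\right)}$ ($d{\left(U \right)} = \frac{5 + U}{-1 + \left(4 + U\right) 2 U} = \frac{5 + U}{-1 + 2 U \left(4 + U\right)}$)
$\left(7 + d{\left(13 \right)}\right)^{2} = \left(7 + \frac{5 + 13}{-1 + 2 \cdot 13^{2} + 8 \cdot 13}\right)^{2} = \left(7 + \frac{1}{-1 + 2 \cdot 169 + 104} \cdot 18\right)^{2} = \left(7 + \frac{1}{-1 + 338 + 104} \cdot 18\right)^{2} = \left(7 + \frac{1}{441} \cdot 18\right)^{2} = \left(7 + \frac{2}{49}\right)^{2} = \left(\frac{345}{49}\right)^{2} = \frac{119025}{2401}$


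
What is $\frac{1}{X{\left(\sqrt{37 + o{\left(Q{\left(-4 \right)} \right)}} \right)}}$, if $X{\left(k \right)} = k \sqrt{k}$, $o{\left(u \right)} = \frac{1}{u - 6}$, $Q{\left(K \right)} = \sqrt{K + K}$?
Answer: $\frac{2^{\frac{3}{4}}}{\left(\frac{221 - 74 i \sqrt{2}}{3 - i \sqrt{2}}\right)^{\frac{3}{4}}} \approx 0.066842 + 8.7419 \cdot 10^{-5} i$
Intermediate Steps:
$Q{\left(K \right)} = \sqrt{2} \sqrt{K}$ ($Q{\left(K \right)} = \sqrt{2 K} = \sqrt{2} \sqrt{K}$)
$o{\left(u \right)} = \frac{1}{-6 + u}$
$X{\left(k \right)} = k^{\frac{3}{2}}$
$\frac{1}{X{\left(\sqrt{37 + o{\left(Q{\left(-4 \right)} \right)}} \right)}} = \frac{1}{\left(\sqrt{37 + \frac{1}{-6 + \sqrt{2} \sqrt{-4}}}\right)^{\frac{3}{2}}} = \frac{1}{\left(\sqrt{37 + \frac{1}{-6 + \sqrt{2} \cdot 2 i}}\right)^{\frac{3}{2}}} = \frac{1}{\left(\sqrt{37 + \frac{1}{-6 + 2 i \sqrt{2}}}\right)^{\frac{3}{2}}} = \frac{1}{\left(37 + \frac{1}{-6 + 2 i \sqrt{2}}\right)^{\frac{3}{4}}}$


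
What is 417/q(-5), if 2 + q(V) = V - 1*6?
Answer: -417/13 ≈ -32.077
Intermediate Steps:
q(V) = -8 + V (q(V) = -2 + (V - 1*6) = -2 + (V - 6) = -2 + (-6 + V) = -8 + V)
417/q(-5) = 417/(-8 - 5) = 417/(-13) = 417*(-1/13) = -417/13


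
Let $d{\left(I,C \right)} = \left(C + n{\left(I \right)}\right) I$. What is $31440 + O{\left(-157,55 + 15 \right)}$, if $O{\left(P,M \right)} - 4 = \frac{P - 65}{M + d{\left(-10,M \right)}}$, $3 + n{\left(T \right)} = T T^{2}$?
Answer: $\frac{147786689}{4700} \approx 31444.0$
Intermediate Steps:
$n{\left(T \right)} = -3 + T^{3}$ ($n{\left(T \right)} = -3 + T T^{2} = -3 + T^{3}$)
$d{\left(I,C \right)} = I \left(-3 + C + I^{3}\right)$ ($d{\left(I,C \right)} = \left(C + \left(-3 + I^{3}\right)\right) I = \left(-3 + C + I^{3}\right) I = I \left(-3 + C + I^{3}\right)$)
$O{\left(P,M \right)} = 4 + \frac{-65 + P}{10030 - 9 M}$ ($O{\left(P,M \right)} = 4 + \frac{P - 65}{M - 10 \left(-3 + M + \left(-10\right)^{3}\right)} = 4 + \frac{-65 + P}{M - 10 \left(-3 + M - 1000\right)} = 4 + \frac{-65 + P}{M - 10 \left(-1003 + M\right)} = 4 + \frac{-65 + P}{M - \left(-10030 + 10 M\right)} = 4 + \frac{-65 + P}{10030 - 9 M}$)
$31440 + O{\left(-157,55 + 15 \right)} = 31440 + \frac{40055 - 157 - 36 \left(55 + 15\right)}{10030 - 9 \left(55 + 15\right)} = 31440 + \frac{40055 - 157 - 2520}{10030 - 630} = 31440 + \frac{1}{9400} \cdot 37378 = 31440 + \frac{18689}{4700} = \frac{147786689}{4700}$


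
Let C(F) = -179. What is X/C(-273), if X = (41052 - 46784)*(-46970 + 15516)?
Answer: -180294328/179 ≈ -1.0072e+6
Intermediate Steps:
X = 180294328 (X = -5732*(-31454) = 180294328)
X/C(-273) = 180294328/(-179) = 180294328*(-1/179) = -180294328/179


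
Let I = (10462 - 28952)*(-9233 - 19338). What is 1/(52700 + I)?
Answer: 1/528330490 ≈ 1.8928e-9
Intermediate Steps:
I = 528277790 (I = -18490*(-28571) = 528277790)
1/(52700 + I) = 1/(52700 + 528277790) = 1/528330490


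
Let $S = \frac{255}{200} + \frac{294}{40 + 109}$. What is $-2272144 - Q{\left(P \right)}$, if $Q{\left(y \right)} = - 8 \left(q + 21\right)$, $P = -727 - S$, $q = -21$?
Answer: $-2272144$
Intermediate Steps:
$S = \frac{19359}{5960}$ ($S = 255 \cdot \frac{1}{200} + \frac{294}{149} = \frac{51}{40} + 294 \cdot \frac{1}{149} = \frac{51}{40} + \frac{294}{149} = \frac{19359}{5960} \approx 3.2482$)
$P = - \frac{4352279}{5960}$ ($P = -727 - \frac{19359}{5960} = - \frac{4352279}{5960} \approx -730.25$)
$Q{\left(y \right)} = 0$ ($Q{\left(y \right)} = - 8 \left(-21 + 21\right) = \left(-8\right) 0 = 0$)
$-2272144 - Q{\left(P \right)} = -2272144 - 0 = -2272144 + 0 = -2272144$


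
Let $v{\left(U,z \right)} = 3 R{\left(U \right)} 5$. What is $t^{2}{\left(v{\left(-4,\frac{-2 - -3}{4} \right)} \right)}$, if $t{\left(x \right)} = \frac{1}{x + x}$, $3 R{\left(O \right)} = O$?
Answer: $\frac{1}{1600} \approx 0.000625$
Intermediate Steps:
$R{\left(O \right)} = \frac{O}{3}$
$v{\left(U,z \right)} = 5 U$ ($v{\left(U,z \right)} = 3 \frac{U}{3} \cdot 5 = U 5 = 5 U$)
$t{\left(x \right)} = \frac{1}{2 x}$
$t^{2}{\left(v{\left(-4,\frac{-2 - -3}{4} \right)} \right)} = \left(\frac{1}{2 \cdot 5 \left(-4\right)}\right)^{2} = \left(\frac{1}{2 \left(-20\right)}\right)^{2} = \left(\frac{1}{2} \left(- \frac{1}{20}\right)\right)^{2} = \left(- \frac{1}{40}\right)^{2} = \frac{1}{1600}$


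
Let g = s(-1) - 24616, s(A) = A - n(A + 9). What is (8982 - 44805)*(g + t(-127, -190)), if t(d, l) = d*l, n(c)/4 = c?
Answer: 18592137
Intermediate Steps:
n(c) = 4*c
s(A) = -36 - 3*A (s(A) = A - 4*(A + 9) = A - 4*(9 + A) = A - (36 + 4*A) = A + (-36 - 4*A) = -36 - 3*A)
g = -24649 (g = (-36 - 3*(-1)) - 24616 = (-36 + 3) - 24616 = -33 - 24616 = -24649)
(8982 - 44805)*(g + t(-127, -190)) = (8982 - 44805)*(-24649 - 127*(-190)) = -35823*(-24649 + 24130) = -35823*(-519) = 18592137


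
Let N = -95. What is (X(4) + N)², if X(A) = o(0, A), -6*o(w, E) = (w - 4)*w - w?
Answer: 9025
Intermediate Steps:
o(w, E) = w/6 - w*(-4 + w)/6 (o(w, E) = -((w - 4)*w - w)/6 = -((-4 + w)*w - w)/6 = -(w*(-4 + w) - w)/6 = -(-w + w*(-4 + w))/6 = w/6 - w*(-4 + w)/6)
X(A) = 0 (X(A) = (⅙)*0*(5 - 1*0) = (⅙)*0*(5 + 0) = (⅙)*0*5 = 0)
(X(4) + N)² = (0 - 95)² = (-95)² = 9025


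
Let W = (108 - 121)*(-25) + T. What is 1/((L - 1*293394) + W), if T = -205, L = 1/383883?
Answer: -383883/112582902941 ≈ -3.4098e-6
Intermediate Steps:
L = 1/383883 ≈ 2.6050e-6
W = 120 (W = (108 - 121)*(-25) - 205 = -13*(-25) - 205 = 325 - 205 = 120)
1/((L - 1*293394) + W) = 1/((1/383883 - 1*293394) + 120) = 1/((1/383883 - 293394) + 120) = 1/(-112628968901/383883 + 120) = 1/(-112582902941/383883) = -383883/112582902941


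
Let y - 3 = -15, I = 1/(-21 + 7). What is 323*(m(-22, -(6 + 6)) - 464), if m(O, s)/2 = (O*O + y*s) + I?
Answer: 1790389/7 ≈ 2.5577e+5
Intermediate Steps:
I = -1/14 (I = 1/(-14) = -1/14 ≈ -0.071429)
y = -12 (y = 3 - 15 = -12)
m(O, s) = -1/7 - 24*s + 2*O**2 (m(O, s) = 2*((O*O - 12*s) - 1/14) = 2*((O**2 - 12*s) - 1/14) = 2*(-1/14 + O**2 - 12*s) = -1/7 - 24*s + 2*O**2)
323*(m(-22, -(6 + 6)) - 464) = 323*((-1/7 - (-24)*(6 + 6) + 2*(-22)**2) - 464) = 323*((-1/7 - (-24)*12 + 2*484) - 464) = 323*((-1/7 - 24*(-12) + 968) - 464) = 323*((-1/7 + 288 + 968) - 464) = 323*(8791/7 - 464) = 323*(5543/7) = 1790389/7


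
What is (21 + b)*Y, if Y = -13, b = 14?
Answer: -455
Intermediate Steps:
(21 + b)*Y = (21 + 14)*(-13) = 35*(-13) = -455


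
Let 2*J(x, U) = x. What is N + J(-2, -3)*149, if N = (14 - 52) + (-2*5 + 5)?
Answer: -192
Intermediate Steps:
J(x, U) = x/2
N = -43 (N = -38 + (-10 + 5) = -38 - 5 = -43)
N + J(-2, -3)*149 = -43 + ((½)*(-2))*149 = -43 - 1*149 = -43 - 149 = -192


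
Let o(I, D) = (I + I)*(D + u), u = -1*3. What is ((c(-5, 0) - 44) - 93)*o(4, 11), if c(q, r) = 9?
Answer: -8192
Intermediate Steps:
u = -3
o(I, D) = 2*I*(-3 + D) (o(I, D) = (I + I)*(D - 3) = (2*I)*(-3 + D) = 2*I*(-3 + D))
((c(-5, 0) - 44) - 93)*o(4, 11) = ((9 - 44) - 93)*(2*4*(-3 + 11)) = (-35 - 93)*(2*4*8) = -128*64 = -8192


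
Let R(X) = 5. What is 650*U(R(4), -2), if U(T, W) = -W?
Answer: 1300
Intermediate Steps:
650*U(R(4), -2) = 650*(-1*(-2)) = 650*2 = 1300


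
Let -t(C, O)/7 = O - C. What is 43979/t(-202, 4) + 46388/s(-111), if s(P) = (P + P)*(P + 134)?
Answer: -145724135/3681426 ≈ -39.584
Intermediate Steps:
t(C, O) = -7*O + 7*C (t(C, O) = -7*(O - C) = -7*O + 7*C)
s(P) = 2*P*(134 + P) (s(P) = (2*P)*(134 + P) = 2*P*(134 + P))
43979/t(-202, 4) + 46388/s(-111) = 43979/(-7*4 + 7*(-202)) + 46388/((2*(-111)*(134 - 111))) = 43979/(-28 - 1414) + 46388/((2*(-111)*23)) = 43979/(-1442) + 46388/(-5106) = 43979*(-1/1442) + 46388*(-1/5106) = -43979/1442 - 23194/2553 = -145724135/3681426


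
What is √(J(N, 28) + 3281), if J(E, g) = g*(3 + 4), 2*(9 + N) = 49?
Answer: √3477 ≈ 58.966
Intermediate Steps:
N = 31/2 (N = -9 + (½)*49 = -9 + 49/2 = 31/2 ≈ 15.500)
J(E, g) = 7*g (J(E, g) = g*7 = 7*g)
√(J(N, 28) + 3281) = √(7*28 + 3281) = √(196 + 3281) = √3477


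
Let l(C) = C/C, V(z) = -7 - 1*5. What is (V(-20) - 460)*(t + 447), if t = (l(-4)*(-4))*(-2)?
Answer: -214760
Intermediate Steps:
V(z) = -12 (V(z) = -7 - 5 = -12)
l(C) = 1
t = 8 (t = (1*(-4))*(-2) = -4*(-2) = 8)
(V(-20) - 460)*(t + 447) = (-12 - 460)*(8 + 447) = -472*455 = -214760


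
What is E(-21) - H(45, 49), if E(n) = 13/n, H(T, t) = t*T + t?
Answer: -47347/21 ≈ -2254.6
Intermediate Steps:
H(T, t) = t + T*t (H(T, t) = T*t + t = t + T*t)
E(-21) - H(45, 49) = 13/(-21) - 49*(1 + 45) = 13*(-1/21) - 49*46 = -13/21 - 1*2254 = -13/21 - 2254 = -47347/21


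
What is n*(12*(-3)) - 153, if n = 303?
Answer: -11061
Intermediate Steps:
n*(12*(-3)) - 153 = 303*(12*(-3)) - 153 = 303*(-36) - 153 = -10908 - 153 = -11061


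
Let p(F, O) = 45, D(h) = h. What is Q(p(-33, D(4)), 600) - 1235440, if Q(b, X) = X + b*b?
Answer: -1232815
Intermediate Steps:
Q(b, X) = X + b²
Q(p(-33, D(4)), 600) - 1235440 = (600 + 45²) - 1235440 = (600 + 2025) - 1235440 = 2625 - 1235440 = -1232815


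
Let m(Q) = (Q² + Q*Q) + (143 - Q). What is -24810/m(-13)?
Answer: -12405/247 ≈ -50.223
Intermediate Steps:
m(Q) = 143 - Q + 2*Q² (m(Q) = (Q² + Q²) + (143 - Q) = 2*Q² + (143 - Q) = 143 - Q + 2*Q²)
-24810/m(-13) = -24810/(143 - 1*(-13) + 2*(-13)²) = -24810/(143 + 13 + 2*169) = -24810/(143 + 13 + 338) = -24810/494 = -24810*1/494 = -12405/247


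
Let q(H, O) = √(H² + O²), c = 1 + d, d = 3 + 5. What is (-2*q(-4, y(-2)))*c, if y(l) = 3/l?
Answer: -9*√73 ≈ -76.896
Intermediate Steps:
d = 8
c = 9 (c = 1 + 8 = 9)
(-2*q(-4, y(-2)))*c = -2*√((-4)² + (3/(-2))²)*9 = -2*√(16 + (3*(-½))²)*9 = -2*√(16 + (-3/2)²)*9 = -2*√(16 + 9/4)*9 = -√73*9 = -9*√73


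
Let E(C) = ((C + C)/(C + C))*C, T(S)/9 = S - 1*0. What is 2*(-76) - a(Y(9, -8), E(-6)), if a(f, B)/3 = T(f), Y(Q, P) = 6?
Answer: -314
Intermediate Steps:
T(S) = 9*S (T(S) = 9*(S - 1*0) = 9*(S + 0) = 9*S)
E(C) = C (E(C) = ((2*C)/((2*C)))*C = ((2*C)*(1/(2*C)))*C = 1*C = C)
a(f, B) = 27*f (a(f, B) = 3*(9*f) = 27*f)
2*(-76) - a(Y(9, -8), E(-6)) = 2*(-76) - 27*6 = -152 - 1*162 = -152 - 162 = -314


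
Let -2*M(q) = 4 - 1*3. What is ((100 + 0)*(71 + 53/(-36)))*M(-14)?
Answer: -62575/18 ≈ -3476.4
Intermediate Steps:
M(q) = -½ (M(q) = -(4 - 1*3)/2 = -(4 - 3)/2 = -½*1 = -½)
((100 + 0)*(71 + 53/(-36)))*M(-14) = ((100 + 0)*(71 + 53/(-36)))*(-½) = (100*(71 + 53*(-1/36)))*(-½) = (100*(71 - 53/36))*(-½) = (100*(2503/36))*(-½) = (62575/9)*(-½) = -62575/18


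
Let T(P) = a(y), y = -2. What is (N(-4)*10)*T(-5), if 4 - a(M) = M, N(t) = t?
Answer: -240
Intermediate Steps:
a(M) = 4 - M
T(P) = 6 (T(P) = 4 - 1*(-2) = 4 + 2 = 6)
(N(-4)*10)*T(-5) = -4*10*6 = -40*6 = -240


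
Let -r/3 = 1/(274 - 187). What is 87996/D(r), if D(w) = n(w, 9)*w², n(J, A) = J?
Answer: -2146134444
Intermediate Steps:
r = -1/29 (r = -3/(274 - 187) = -3/87 = -3*1/87 = -1/29 ≈ -0.034483)
D(w) = w³ (D(w) = w*w² = w³)
87996/D(r) = 87996/((-1/29)³) = 87996/(-1/24389) = 87996*(-24389) = -2146134444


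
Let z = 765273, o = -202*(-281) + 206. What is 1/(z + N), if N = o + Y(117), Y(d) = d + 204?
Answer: 1/822562 ≈ 1.2157e-6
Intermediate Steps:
Y(d) = 204 + d
o = 56968 (o = 56762 + 206 = 56968)
N = 57289 (N = 56968 + (204 + 117) = 56968 + 321 = 57289)
1/(z + N) = 1/(765273 + 57289) = 1/822562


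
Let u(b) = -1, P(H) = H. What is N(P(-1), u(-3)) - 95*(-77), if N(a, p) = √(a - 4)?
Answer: 7315 + I*√5 ≈ 7315.0 + 2.2361*I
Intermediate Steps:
N(a, p) = √(-4 + a)
N(P(-1), u(-3)) - 95*(-77) = √(-4 - 1) - 95*(-77) = √(-5) + 7315 = I*√5 + 7315 = 7315 + I*√5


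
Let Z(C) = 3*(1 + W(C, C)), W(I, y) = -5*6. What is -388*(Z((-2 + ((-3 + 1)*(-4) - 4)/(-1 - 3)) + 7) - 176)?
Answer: 102044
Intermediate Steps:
W(I, y) = -30
Z(C) = -87 (Z(C) = 3*(1 - 30) = 3*(-29) = -87)
-388*(Z((-2 + ((-3 + 1)*(-4) - 4)/(-1 - 3)) + 7) - 176) = -388*(-87 - 176) = -388*(-263) = 102044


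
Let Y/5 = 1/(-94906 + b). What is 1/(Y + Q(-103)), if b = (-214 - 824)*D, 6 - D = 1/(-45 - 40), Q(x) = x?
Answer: -8597428/885535509 ≈ -0.0097087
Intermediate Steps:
D = 511/85 (D = 6 - 1/(-45 - 40) = 6 - 1/(-85) = 6 - 1*(-1/85) = 6 + 1/85 = 511/85 ≈ 6.0118)
b = -530418/85 (b = (-214 - 824)*(511/85) = -1038*511/85 = -530418/85 ≈ -6240.2)
Y = -425/8597428 (Y = 5/(-94906 - 530418/85) = 5/(-8597428/85) = 5*(-85/8597428) = -425/8597428 ≈ -4.9433e-5)
1/(Y + Q(-103)) = 1/(-425/8597428 - 103) = 1/(-885535509/8597428) = -8597428/885535509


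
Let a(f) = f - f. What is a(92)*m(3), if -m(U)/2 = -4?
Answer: 0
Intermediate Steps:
m(U) = 8 (m(U) = -2*(-4) = 8)
a(f) = 0
a(92)*m(3) = 0*8 = 0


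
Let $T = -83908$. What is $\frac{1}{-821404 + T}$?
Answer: $- \frac{1}{905312} \approx -1.1046 \cdot 10^{-6}$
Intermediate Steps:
$\frac{1}{-821404 + T} = \frac{1}{-821404 - 83908} = \frac{1}{-905312} = - \frac{1}{905312}$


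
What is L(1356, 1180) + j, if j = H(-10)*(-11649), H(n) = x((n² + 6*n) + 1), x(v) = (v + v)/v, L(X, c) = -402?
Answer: -23700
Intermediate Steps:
x(v) = 2 (x(v) = (2*v)/v = 2)
H(n) = 2
j = -23298 (j = 2*(-11649) = -23298)
L(1356, 1180) + j = -402 - 23298 = -23700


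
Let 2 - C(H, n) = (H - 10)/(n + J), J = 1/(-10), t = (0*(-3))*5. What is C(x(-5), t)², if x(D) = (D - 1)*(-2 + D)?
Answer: 103684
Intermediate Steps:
t = 0 (t = 0*5 = 0)
x(D) = (-1 + D)*(-2 + D)
J = -⅒ ≈ -0.10000
C(H, n) = 2 - (-10 + H)/(-⅒ + n) (C(H, n) = 2 - (H - 10)/(n - ⅒) = 2 - (-10 + H)/(-⅒ + n))
C(x(-5), t)² = (2*(49 - 5*(2 + (-5)² - 3*(-5)) + 10*0)/(-1 + 10*0))² = (2*(49 - 5*(2 + 25 + 15) + 0)/(-1 + 0))² = (2*(49 - 5*42 + 0)/(-1))² = (2*(-1)*(49 - 210 + 0))² = (2*(-1)*(-161))² = 322² = 103684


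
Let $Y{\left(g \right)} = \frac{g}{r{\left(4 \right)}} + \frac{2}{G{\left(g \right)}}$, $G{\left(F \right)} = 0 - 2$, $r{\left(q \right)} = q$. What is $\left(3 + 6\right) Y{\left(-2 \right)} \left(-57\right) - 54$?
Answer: $\frac{1431}{2} \approx 715.5$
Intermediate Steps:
$G{\left(F \right)} = -2$
$Y{\left(g \right)} = -1 + \frac{g}{4}$ ($Y{\left(g \right)} = \frac{g}{4} + \frac{2}{-2} = g \frac{1}{4} + 2 \left(- \frac{1}{2}\right) = \frac{g}{4} - 1 = -1 + \frac{g}{4}$)
$\left(3 + 6\right) Y{\left(-2 \right)} \left(-57\right) - 54 = \left(3 + 6\right) \left(-1 + \frac{1}{4} \left(-2\right)\right) \left(-57\right) - 54 = 9 \left(-1 - \frac{1}{2}\right) \left(-57\right) - 54 = 9 \left(- \frac{3}{2}\right) \left(-57\right) - 54 = \left(- \frac{27}{2}\right) \left(-57\right) - 54 = \frac{1539}{2} - 54 = \frac{1431}{2}$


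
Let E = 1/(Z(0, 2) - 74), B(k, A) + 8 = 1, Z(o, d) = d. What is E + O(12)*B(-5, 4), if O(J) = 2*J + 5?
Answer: -14617/72 ≈ -203.01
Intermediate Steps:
B(k, A) = -7 (B(k, A) = -8 + 1 = -7)
E = -1/72 (E = 1/(2 - 74) = 1/(-72) = -1/72 ≈ -0.013889)
O(J) = 5 + 2*J
E + O(12)*B(-5, 4) = -1/72 + (5 + 2*12)*(-7) = -1/72 + (5 + 24)*(-7) = -1/72 + 29*(-7) = -1/72 - 203 = -14617/72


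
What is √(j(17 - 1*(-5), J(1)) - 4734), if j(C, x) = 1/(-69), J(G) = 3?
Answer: I*√22538643/69 ≈ 68.804*I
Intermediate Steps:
j(C, x) = -1/69
√(j(17 - 1*(-5), J(1)) - 4734) = √(-1/69 - 4734) = √(-326647/69) = I*√22538643/69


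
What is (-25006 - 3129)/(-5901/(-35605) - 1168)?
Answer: 1001746675/41580739 ≈ 24.092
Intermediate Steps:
(-25006 - 3129)/(-5901/(-35605) - 1168) = -28135/(-5901*(-1/35605) - 1168) = -28135/(5901/35605 - 1168) = -28135/(-41580739/35605) = -28135*(-35605/41580739) = 1001746675/41580739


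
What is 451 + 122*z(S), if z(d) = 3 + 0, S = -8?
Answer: 817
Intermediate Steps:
z(d) = 3
451 + 122*z(S) = 451 + 122*3 = 451 + 366 = 817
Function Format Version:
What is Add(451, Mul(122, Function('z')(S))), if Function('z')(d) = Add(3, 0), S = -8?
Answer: 817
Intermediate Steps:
Function('z')(d) = 3
Add(451, Mul(122, Function('z')(S))) = Add(451, Mul(122, 3)) = Add(451, 366) = 817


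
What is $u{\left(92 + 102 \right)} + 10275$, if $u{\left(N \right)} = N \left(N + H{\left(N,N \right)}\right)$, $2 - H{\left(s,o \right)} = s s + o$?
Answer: $-7290721$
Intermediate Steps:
$H{\left(s,o \right)} = 2 - o - s^{2}$ ($H{\left(s,o \right)} = 2 - \left(s s + o\right) = 2 - \left(s^{2} + o\right) = 2 - \left(o + s^{2}\right) = 2 - o - s^{2}$)
$u{\left(N \right)} = N \left(2 - N^{2}\right)$ ($u{\left(N \right)} = N \left(N - \left(-2 + N + N^{2}\right)\right) = N \left(2 - N^{2}\right)$)
$u{\left(92 + 102 \right)} + 10275 = \left(92 + 102\right) \left(2 - \left(92 + 102\right)^{2}\right) + 10275 = 194 \left(2 - 194^{2}\right) + 10275 = 194 \left(2 - 37636\right) + 10275 = 194 \left(-37634\right) + 10275 = -7300996 + 10275 = -7290721$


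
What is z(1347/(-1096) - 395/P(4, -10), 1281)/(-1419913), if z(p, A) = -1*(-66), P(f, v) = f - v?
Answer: -6/129083 ≈ -4.6482e-5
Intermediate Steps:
z(p, A) = 66
z(1347/(-1096) - 395/P(4, -10), 1281)/(-1419913) = 66/(-1419913) = 66*(-1/1419913) = -6/129083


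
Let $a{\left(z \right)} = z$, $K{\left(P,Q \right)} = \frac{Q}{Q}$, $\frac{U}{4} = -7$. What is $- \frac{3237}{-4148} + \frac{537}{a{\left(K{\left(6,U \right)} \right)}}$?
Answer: $\frac{2230713}{4148} \approx 537.78$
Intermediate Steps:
$U = -28$ ($U = 4 \left(-7\right) = -28$)
$K{\left(P,Q \right)} = 1$
$- \frac{3237}{-4148} + \frac{537}{a{\left(K{\left(6,U \right)} \right)}} = - \frac{3237}{-4148} + \frac{537}{1} = \left(-3237\right) \left(- \frac{1}{4148}\right) + 537 \cdot 1 = \frac{3237}{4148} + 537 = \frac{2230713}{4148}$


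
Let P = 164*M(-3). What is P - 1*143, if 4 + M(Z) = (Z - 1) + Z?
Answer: -1947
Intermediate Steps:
M(Z) = -5 + 2*Z (M(Z) = -4 + ((Z - 1) + Z) = -4 + ((-1 + Z) + Z) = -4 + (-1 + 2*Z) = -5 + 2*Z)
P = -1804 (P = 164*(-5 + 2*(-3)) = 164*(-5 - 6) = 164*(-11) = -1804)
P - 1*143 = -1804 - 1*143 = -1804 - 143 = -1947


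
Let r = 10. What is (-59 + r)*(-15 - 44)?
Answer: 2891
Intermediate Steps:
(-59 + r)*(-15 - 44) = (-59 + 10)*(-15 - 44) = -49*(-59) = 2891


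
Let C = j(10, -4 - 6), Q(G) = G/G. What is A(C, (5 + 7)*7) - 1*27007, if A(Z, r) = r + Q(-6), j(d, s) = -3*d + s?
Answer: -26922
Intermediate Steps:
j(d, s) = s - 3*d
Q(G) = 1
C = -40 (C = (-4 - 6) - 3*10 = -10 - 30 = -40)
A(Z, r) = 1 + r (A(Z, r) = r + 1 = 1 + r)
A(C, (5 + 7)*7) - 1*27007 = (1 + (5 + 7)*7) - 1*27007 = (1 + 12*7) - 27007 = (1 + 84) - 27007 = 85 - 27007 = -26922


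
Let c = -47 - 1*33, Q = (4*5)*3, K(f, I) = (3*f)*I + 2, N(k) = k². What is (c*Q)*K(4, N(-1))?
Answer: -67200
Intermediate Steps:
K(f, I) = 2 + 3*I*f (K(f, I) = 3*I*f + 2 = 2 + 3*I*f)
Q = 60 (Q = 20*3 = 60)
c = -80 (c = -47 - 33 = -80)
(c*Q)*K(4, N(-1)) = (-80*60)*(2 + 3*(-1)²*4) = -4800*(2 + 3*1*4) = -4800*(2 + 12) = -4800*14 = -67200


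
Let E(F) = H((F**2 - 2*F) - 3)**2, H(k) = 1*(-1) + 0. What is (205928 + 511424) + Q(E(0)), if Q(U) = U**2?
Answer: 717353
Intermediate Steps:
H(k) = -1 (H(k) = -1 + 0 = -1)
E(F) = 1 (E(F) = (-1)**2 = 1)
(205928 + 511424) + Q(E(0)) = (205928 + 511424) + 1**2 = 717352 + 1 = 717353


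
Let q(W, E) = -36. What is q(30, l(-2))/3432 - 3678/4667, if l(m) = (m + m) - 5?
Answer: -81993/102674 ≈ -0.79858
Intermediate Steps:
l(m) = -5 + 2*m (l(m) = 2*m - 5 = -5 + 2*m)
q(30, l(-2))/3432 - 3678/4667 = -36/3432 - 3678/4667 = -36*1/3432 - 3678*1/4667 = -3/286 - 3678/4667 = -81993/102674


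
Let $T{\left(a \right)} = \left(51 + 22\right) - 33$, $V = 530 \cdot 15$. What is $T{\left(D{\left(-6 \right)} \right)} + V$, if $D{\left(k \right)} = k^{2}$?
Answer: $7990$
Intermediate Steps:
$V = 7950$
$T{\left(a \right)} = 40$ ($T{\left(a \right)} = 73 - 33 = 40$)
$T{\left(D{\left(-6 \right)} \right)} + V = 40 + 7950 = 7990$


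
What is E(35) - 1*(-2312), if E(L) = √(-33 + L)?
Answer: 2312 + √2 ≈ 2313.4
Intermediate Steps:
E(35) - 1*(-2312) = √(-33 + 35) - 1*(-2312) = √2 + 2312 = 2312 + √2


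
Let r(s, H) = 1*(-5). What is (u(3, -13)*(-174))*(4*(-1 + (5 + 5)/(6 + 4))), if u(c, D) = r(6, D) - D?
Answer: 0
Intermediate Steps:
r(s, H) = -5
u(c, D) = -5 - D
(u(3, -13)*(-174))*(4*(-1 + (5 + 5)/(6 + 4))) = ((-5 - 1*(-13))*(-174))*(4*(-1 + (5 + 5)/(6 + 4))) = ((-5 + 13)*(-174))*(4*(-1 + 10/10)) = (8*(-174))*(4*(-1 + 10*(1/10))) = -5568*(-1 + 1) = -5568*0 = -1392*0 = 0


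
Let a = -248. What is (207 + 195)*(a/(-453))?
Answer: 33232/151 ≈ 220.08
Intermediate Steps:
(207 + 195)*(a/(-453)) = (207 + 195)*(-248/(-453)) = 402*(-248*(-1/453)) = 402*(248/453) = 33232/151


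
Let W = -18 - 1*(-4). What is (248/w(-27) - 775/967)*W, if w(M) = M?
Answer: 3650374/26109 ≈ 139.81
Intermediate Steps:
W = -14 (W = -18 + 4 = -14)
(248/w(-27) - 775/967)*W = (248/(-27) - 775/967)*(-14) = (248*(-1/27) - 775*1/967)*(-14) = (-248/27 - 775/967)*(-14) = -260741/26109*(-14) = 3650374/26109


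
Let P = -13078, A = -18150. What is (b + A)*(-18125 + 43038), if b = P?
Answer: -777983164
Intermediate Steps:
b = -13078
(b + A)*(-18125 + 43038) = (-13078 - 18150)*(-18125 + 43038) = -31228*24913 = -777983164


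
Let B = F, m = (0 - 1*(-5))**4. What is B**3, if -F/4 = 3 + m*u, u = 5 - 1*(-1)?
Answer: -3383106481728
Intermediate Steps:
m = 625 (m = (0 + 5)**4 = 5**4 = 625)
u = 6 (u = 5 + 1 = 6)
F = -15012 (F = -4*(3 + 625*6) = -4*(3 + 3750) = -4*3753 = -15012)
B = -15012
B**3 = (-15012)**3 = -3383106481728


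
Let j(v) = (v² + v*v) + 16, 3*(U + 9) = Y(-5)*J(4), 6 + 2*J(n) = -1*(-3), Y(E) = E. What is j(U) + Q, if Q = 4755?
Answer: 9711/2 ≈ 4855.5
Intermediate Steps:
J(n) = -3/2 (J(n) = -3 + (-1*(-3))/2 = -3 + (½)*3 = -3 + 3/2 = -3/2)
U = -13/2 (U = -9 + (-5*(-3/2))/3 = -9 + (⅓)*(15/2) = -9 + 5/2 = -13/2 ≈ -6.5000)
j(v) = 16 + 2*v² (j(v) = (v² + v²) + 16 = 2*v² + 16 = 16 + 2*v²)
j(U) + Q = (16 + 2*(-13/2)²) + 4755 = (16 + 2*(169/4)) + 4755 = (16 + 169/2) + 4755 = 201/2 + 4755 = 9711/2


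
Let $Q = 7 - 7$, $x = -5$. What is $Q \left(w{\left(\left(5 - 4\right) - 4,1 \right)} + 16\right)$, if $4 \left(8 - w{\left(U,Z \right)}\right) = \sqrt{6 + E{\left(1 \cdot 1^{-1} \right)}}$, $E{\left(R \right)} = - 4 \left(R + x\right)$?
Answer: $0$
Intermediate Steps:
$Q = 0$ ($Q = 7 - 7 = 0$)
$E{\left(R \right)} = 20 - 4 R$ ($E{\left(R \right)} = - 4 \left(R - 5\right) = - 4 \left(-5 + R\right) = 20 - 4 R$)
$w{\left(U,Z \right)} = 8 - \frac{\sqrt{22}}{4}$ ($w{\left(U,Z \right)} = 8 - \frac{\sqrt{6 + \left(20 - 4 \cdot 1 \cdot 1^{-1}\right)}}{4} = 8 - \frac{\sqrt{6 + \left(20 - 4 \cdot 1 \cdot 1\right)}}{4} = 8 - \frac{\sqrt{6 + \left(20 - 4\right)}}{4} = 8 - \frac{\sqrt{6 + 16}}{4} = 8 - \frac{\sqrt{22}}{4}$)
$Q \left(w{\left(\left(5 - 4\right) - 4,1 \right)} + 16\right) = 0 \left(\left(8 - \frac{\sqrt{22}}{4}\right) + 16\right) = 0 \left(24 - \frac{\sqrt{22}}{4}\right) = 0$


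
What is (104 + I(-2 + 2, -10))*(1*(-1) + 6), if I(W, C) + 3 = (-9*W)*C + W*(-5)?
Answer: 505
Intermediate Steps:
I(W, C) = -3 - 5*W - 9*C*W (I(W, C) = -3 + ((-9*W)*C + W*(-5)) = -3 + (-9*C*W - 5*W) = -3 + (-5*W - 9*C*W) = -3 - 5*W - 9*C*W)
(104 + I(-2 + 2, -10))*(1*(-1) + 6) = (104 + (-3 - 5*(-2 + 2) - 9*(-10)*(-2 + 2)))*(1*(-1) + 6) = (104 + (-3 - 5*0 - 9*(-10)*0))*(-1 + 6) = (104 + (-3 + 0 + 0))*5 = (104 - 3)*5 = 101*5 = 505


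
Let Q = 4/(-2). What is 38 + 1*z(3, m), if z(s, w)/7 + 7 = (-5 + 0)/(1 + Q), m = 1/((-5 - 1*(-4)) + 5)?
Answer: 24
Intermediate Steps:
Q = -2 (Q = 4*(-½) = -2)
m = ¼ (m = 1/((-5 + 4) + 5) = 1/(-1 + 5) = 1/4 = ¼ ≈ 0.25000)
z(s, w) = -14 (z(s, w) = -49 + 7*((-5 + 0)/(1 - 2)) = -49 + 7*(-5/(-1)) = -49 + 7*(-5*(-1)) = -49 + 7*5 = -49 + 35 = -14)
38 + 1*z(3, m) = 38 + 1*(-14) = 38 - 14 = 24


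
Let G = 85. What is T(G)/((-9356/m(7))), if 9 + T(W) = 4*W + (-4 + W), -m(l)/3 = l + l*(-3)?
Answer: -4326/2339 ≈ -1.8495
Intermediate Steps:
m(l) = 6*l (m(l) = -3*(l + l*(-3)) = -3*(l - 3*l) = -(-6)*l = 6*l)
T(W) = -13 + 5*W (T(W) = -9 + (4*W + (-4 + W)) = -9 + (-4 + 5*W) = -13 + 5*W)
T(G)/((-9356/m(7))) = (-13 + 5*85)/((-9356/(6*7))) = (-13 + 425)/((-9356/42)) = 412/((-9356*1/42)) = 412/(-4678/21) = 412*(-21/4678) = -4326/2339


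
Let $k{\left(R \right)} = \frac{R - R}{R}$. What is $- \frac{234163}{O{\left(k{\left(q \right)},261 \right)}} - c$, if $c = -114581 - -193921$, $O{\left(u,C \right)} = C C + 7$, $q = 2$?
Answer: $- \frac{5405509683}{68128} \approx -79343.0$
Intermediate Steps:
$k{\left(R \right)} = 0$ ($k{\left(R \right)} = \frac{0}{R} = 0$)
$O{\left(u,C \right)} = 7 + C^{2}$ ($O{\left(u,C \right)} = C^{2} + 7 = 7 + C^{2}$)
$c = 79340$ ($c = -114581 + 193921 = 79340$)
$- \frac{234163}{O{\left(k{\left(q \right)},261 \right)}} - c = - \frac{234163}{7 + 261^{2}} - 79340 = - \frac{234163}{7 + 68121} - 79340 = - \frac{234163}{68128} - 79340 = - \frac{5405509683}{68128}$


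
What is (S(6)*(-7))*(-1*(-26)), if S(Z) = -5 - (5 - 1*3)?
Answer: 1274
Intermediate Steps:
S(Z) = -7 (S(Z) = -5 - (5 - 3) = -5 - 1*2 = -5 - 2 = -7)
(S(6)*(-7))*(-1*(-26)) = (-7*(-7))*(-1*(-26)) = 49*26 = 1274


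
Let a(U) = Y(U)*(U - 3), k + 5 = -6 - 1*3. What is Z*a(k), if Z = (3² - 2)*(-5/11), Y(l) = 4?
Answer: 2380/11 ≈ 216.36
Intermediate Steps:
k = -14 (k = -5 + (-6 - 1*3) = -5 + (-6 - 3) = -5 - 9 = -14)
a(U) = -12 + 4*U (a(U) = 4*(U - 3) = 4*(-3 + U) = -12 + 4*U)
Z = -35/11 (Z = (9 - 2)*(-5*1/11) = 7*(-5/11) = -35/11 ≈ -3.1818)
Z*a(k) = -35*(-12 + 4*(-14))/11 = -35*(-12 - 56)/11 = -35/11*(-68) = 2380/11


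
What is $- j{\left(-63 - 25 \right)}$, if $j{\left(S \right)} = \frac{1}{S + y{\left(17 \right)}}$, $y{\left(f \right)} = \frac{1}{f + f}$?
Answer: $\frac{34}{2991} \approx 0.011367$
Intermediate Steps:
$y{\left(f \right)} = \frac{1}{2 f}$
$j{\left(S \right)} = \frac{1}{\frac{1}{34} + S}$ ($j{\left(S \right)} = \frac{1}{S + \frac{1}{2 \cdot 17}} = \frac{1}{S + \frac{1}{2} \cdot \frac{1}{17}} = \frac{1}{S + \frac{1}{34}} = \frac{1}{\frac{1}{34} + S}$)
$- j{\left(-63 - 25 \right)} = - \frac{34}{1 + 34 \left(-63 - 25\right)} = - \frac{34}{1 + 34 \left(-88\right)} = - \frac{34}{1 - 2992} = - \frac{34}{-2991} = - \frac{34 \left(-1\right)}{2991} = \left(-1\right) \left(- \frac{34}{2991}\right) = \frac{34}{2991}$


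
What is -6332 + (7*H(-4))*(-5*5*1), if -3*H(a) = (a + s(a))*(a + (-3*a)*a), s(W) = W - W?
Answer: 17404/3 ≈ 5801.3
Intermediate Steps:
s(W) = 0
H(a) = -a*(a - 3*a²)/3 (H(a) = -(a + 0)*(a + (-3*a)*a)/3 = -a*(a - 3*a²)/3)
-6332 + (7*H(-4))*(-5*5*1) = -6332 + (7*((-4)²*(-⅓ - 4)))*(-5*5*1) = -6332 + (7*(16*(-13/3)))*(-25*1) = -6332 + (7*(-208/3))*(-25) = -6332 - 1456/3*(-25) = -6332 + 36400/3 = 17404/3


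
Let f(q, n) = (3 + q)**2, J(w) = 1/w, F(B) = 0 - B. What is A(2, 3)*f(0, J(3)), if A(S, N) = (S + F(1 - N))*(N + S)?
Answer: 180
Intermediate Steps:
F(B) = -B
A(S, N) = (N + S)*(-1 + N + S) (A(S, N) = (S - (1 - N))*(N + S) = (S + (-1 + N))*(N + S) = (-1 + N + S)*(N + S) = (N + S)*(-1 + N + S))
A(2, 3)*f(0, J(3)) = (3**2 + 2**2 - 1*3 - 1*2 + 2*3*2)*(3 + 0)**2 = (9 + 4 - 3 - 2 + 12)*3**2 = 20*9 = 180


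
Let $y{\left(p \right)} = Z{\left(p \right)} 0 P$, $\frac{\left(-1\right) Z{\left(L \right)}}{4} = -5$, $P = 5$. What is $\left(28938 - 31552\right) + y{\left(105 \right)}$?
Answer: $-2614$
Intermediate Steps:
$Z{\left(L \right)} = 20$ ($Z{\left(L \right)} = \left(-4\right) \left(-5\right) = 20$)
$y{\left(p \right)} = 0$ ($y{\left(p \right)} = 20 \cdot 0 \cdot 5 = 0 \cdot 5 = 0$)
$\left(28938 - 31552\right) + y{\left(105 \right)} = \left(28938 - 31552\right) + 0 = -2614 + 0 = -2614$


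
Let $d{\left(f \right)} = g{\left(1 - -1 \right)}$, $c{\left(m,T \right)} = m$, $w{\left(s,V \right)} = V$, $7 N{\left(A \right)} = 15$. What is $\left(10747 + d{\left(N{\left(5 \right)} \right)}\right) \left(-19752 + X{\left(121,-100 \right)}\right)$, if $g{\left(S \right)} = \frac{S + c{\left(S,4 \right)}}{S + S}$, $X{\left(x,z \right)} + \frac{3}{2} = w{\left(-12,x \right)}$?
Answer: $-211010110$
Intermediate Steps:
$N{\left(A \right)} = \frac{15}{7}$ ($N{\left(A \right)} = \frac{1}{7} \cdot 15 = \frac{15}{7}$)
$X{\left(x,z \right)} = - \frac{3}{2} + x$
$g{\left(S \right)} = 1$ ($g{\left(S \right)} = \frac{S + S}{S + S} = \frac{2 S}{2 S} = 2 S \frac{1}{2 S} = 1$)
$d{\left(f \right)} = 1$
$\left(10747 + d{\left(N{\left(5 \right)} \right)}\right) \left(-19752 + X{\left(121,-100 \right)}\right) = \left(10747 + 1\right) \left(-19752 + \left(- \frac{3}{2} + 121\right)\right) = 10748 \left(-19752 + \frac{239}{2}\right) = 10748 \left(- \frac{39265}{2}\right) = -211010110$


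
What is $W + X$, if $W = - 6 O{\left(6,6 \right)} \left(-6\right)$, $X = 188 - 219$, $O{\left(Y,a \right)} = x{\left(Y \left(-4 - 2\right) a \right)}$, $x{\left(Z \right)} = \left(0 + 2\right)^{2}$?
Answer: $113$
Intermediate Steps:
$x{\left(Z \right)} = 4$ ($x{\left(Z \right)} = 2^{2} = 4$)
$O{\left(Y,a \right)} = 4$
$X = -31$
$W = 144$ ($W = \left(-6\right) 4 \left(-6\right) = \left(-24\right) \left(-6\right) = 144$)
$W + X = 144 - 31 = 113$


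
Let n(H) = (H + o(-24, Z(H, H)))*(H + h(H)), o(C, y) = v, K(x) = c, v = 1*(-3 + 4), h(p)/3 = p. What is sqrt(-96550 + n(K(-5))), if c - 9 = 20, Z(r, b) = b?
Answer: I*sqrt(93070) ≈ 305.07*I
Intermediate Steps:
h(p) = 3*p
v = 1 (v = 1*1 = 1)
c = 29 (c = 9 + 20 = 29)
K(x) = 29
o(C, y) = 1
n(H) = 4*H*(1 + H) (n(H) = (H + 1)*(H + 3*H) = (1 + H)*(4*H) = 4*H*(1 + H))
sqrt(-96550 + n(K(-5))) = sqrt(-96550 + 4*29*(1 + 29)) = sqrt(-96550 + 4*29*30) = sqrt(-96550 + 3480) = sqrt(-93070) = I*sqrt(93070)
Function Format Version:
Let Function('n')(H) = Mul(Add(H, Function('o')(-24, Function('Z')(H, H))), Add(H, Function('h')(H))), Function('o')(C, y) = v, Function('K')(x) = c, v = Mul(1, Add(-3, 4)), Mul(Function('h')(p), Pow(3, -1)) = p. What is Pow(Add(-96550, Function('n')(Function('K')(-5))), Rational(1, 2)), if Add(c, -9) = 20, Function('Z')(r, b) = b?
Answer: Mul(I, Pow(93070, Rational(1, 2))) ≈ Mul(305.07, I)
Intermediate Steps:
Function('h')(p) = Mul(3, p)
v = 1 (v = Mul(1, 1) = 1)
c = 29 (c = Add(9, 20) = 29)
Function('K')(x) = 29
Function('o')(C, y) = 1
Function('n')(H) = Mul(4, H, Add(1, H)) (Function('n')(H) = Mul(Add(H, 1), Add(H, Mul(3, H))) = Mul(Add(1, H), Mul(4, H)) = Mul(4, H, Add(1, H)))
Pow(Add(-96550, Function('n')(Function('K')(-5))), Rational(1, 2)) = Pow(Add(-96550, Mul(4, 29, Add(1, 29))), Rational(1, 2)) = Pow(Add(-96550, Mul(4, 29, 30)), Rational(1, 2)) = Pow(Add(-96550, 3480), Rational(1, 2)) = Pow(-93070, Rational(1, 2)) = Mul(I, Pow(93070, Rational(1, 2)))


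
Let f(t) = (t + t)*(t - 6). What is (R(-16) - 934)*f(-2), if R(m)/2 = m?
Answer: -30912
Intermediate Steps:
R(m) = 2*m
f(t) = 2*t*(-6 + t) (f(t) = (2*t)*(-6 + t) = 2*t*(-6 + t))
(R(-16) - 934)*f(-2) = (2*(-16) - 934)*(2*(-2)*(-6 - 2)) = (-32 - 934)*(2*(-2)*(-8)) = -966*32 = -30912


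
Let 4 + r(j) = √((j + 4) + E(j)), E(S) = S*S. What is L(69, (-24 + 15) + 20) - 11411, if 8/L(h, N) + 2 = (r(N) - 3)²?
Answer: -77969899/6833 + 224*√34/6833 ≈ -11411.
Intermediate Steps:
E(S) = S²
r(j) = -4 + √(4 + j + j²) (r(j) = -4 + √((j + 4) + j²) = -4 + √((4 + j) + j²) = -4 + √(4 + j + j²))
L(h, N) = 8/(-2 + (-7 + √(4 + N + N²))²) (L(h, N) = 8/(-2 + ((-4 + √(4 + N + N²)) - 3)²) = 8/(-2 + (-7 + √(4 + N + N²))²))
L(69, (-24 + 15) + 20) - 11411 = 8/(-2 + (-7 + √(4 + ((-24 + 15) + 20) + ((-24 + 15) + 20)²))²) - 11411 = 8/(-2 + (-7 + √(4 + (-9 + 20) + (-9 + 20)²))²) - 11411 = 8/(-2 + (-7 + √(4 + 11 + 11²))²) - 11411 = 8/(-2 + (-7 + √(4 + 11 + 121))²) - 11411 = 8/(-2 + (-7 + √136)²) - 11411 = 8/(-2 + (-7 + 2*√34)²) - 11411 = -11411 + 8/(-2 + (-7 + 2*√34)²)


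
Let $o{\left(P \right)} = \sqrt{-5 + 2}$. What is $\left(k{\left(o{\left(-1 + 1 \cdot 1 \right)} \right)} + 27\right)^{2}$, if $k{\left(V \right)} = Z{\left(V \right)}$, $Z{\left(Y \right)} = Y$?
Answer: $\left(27 + i \sqrt{3}\right)^{2} \approx 726.0 + 93.531 i$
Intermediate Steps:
$o{\left(P \right)} = i \sqrt{3}$ ($o{\left(P \right)} = \sqrt{-3} = i \sqrt{3}$)
$k{\left(V \right)} = V$
$\left(k{\left(o{\left(-1 + 1 \cdot 1 \right)} \right)} + 27\right)^{2} = \left(i \sqrt{3} + 27\right)^{2} = \left(27 + i \sqrt{3}\right)^{2}$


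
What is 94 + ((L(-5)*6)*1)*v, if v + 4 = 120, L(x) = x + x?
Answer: -6866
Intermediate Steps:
L(x) = 2*x
v = 116 (v = -4 + 120 = 116)
94 + ((L(-5)*6)*1)*v = 94 + (((2*(-5))*6)*1)*116 = 94 + (-10*6*1)*116 = 94 - 60*1*116 = 94 - 60*116 = 94 - 6960 = -6866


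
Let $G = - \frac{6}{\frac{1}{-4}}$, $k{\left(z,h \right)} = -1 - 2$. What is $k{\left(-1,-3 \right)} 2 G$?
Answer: $-144$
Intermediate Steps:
$k{\left(z,h \right)} = -3$ ($k{\left(z,h \right)} = -1 - 2 = -3$)
$G = 24$ ($G = - \frac{6}{- \frac{1}{4}} = \left(-6\right) \left(-4\right) = 24$)
$k{\left(-1,-3 \right)} 2 G = \left(-3\right) 2 \cdot 24 = \left(-6\right) 24 = -144$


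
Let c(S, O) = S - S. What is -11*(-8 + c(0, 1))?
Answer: 88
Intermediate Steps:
c(S, O) = 0
-11*(-8 + c(0, 1)) = -11*(-8 + 0) = -11*(-8) = 88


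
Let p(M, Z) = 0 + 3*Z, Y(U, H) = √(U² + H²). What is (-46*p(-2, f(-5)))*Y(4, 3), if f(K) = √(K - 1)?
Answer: -690*I*√6 ≈ -1690.1*I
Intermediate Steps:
f(K) = √(-1 + K)
Y(U, H) = √(H² + U²)
p(M, Z) = 3*Z
(-46*p(-2, f(-5)))*Y(4, 3) = (-138*√(-1 - 5))*√(3² + 4²) = (-138*√(-6))*√(9 + 16) = (-138*I*√6)*√25 = -138*I*√6*5 = -690*I*√6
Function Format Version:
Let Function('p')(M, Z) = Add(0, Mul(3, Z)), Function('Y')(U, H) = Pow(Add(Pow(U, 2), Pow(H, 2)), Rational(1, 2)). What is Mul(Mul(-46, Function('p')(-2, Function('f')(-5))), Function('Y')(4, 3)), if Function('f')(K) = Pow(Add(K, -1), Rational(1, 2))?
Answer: Mul(-690, I, Pow(6, Rational(1, 2))) ≈ Mul(-1690.1, I)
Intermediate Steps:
Function('f')(K) = Pow(Add(-1, K), Rational(1, 2))
Function('Y')(U, H) = Pow(Add(Pow(H, 2), Pow(U, 2)), Rational(1, 2))
Function('p')(M, Z) = Mul(3, Z)
Mul(Mul(-46, Function('p')(-2, Function('f')(-5))), Function('Y')(4, 3)) = Mul(Mul(-46, Mul(3, Pow(Add(-1, -5), Rational(1, 2)))), Pow(Add(Pow(3, 2), Pow(4, 2)), Rational(1, 2))) = Mul(Mul(-46, Mul(3, Pow(-6, Rational(1, 2)))), Pow(Add(9, 16), Rational(1, 2))) = Mul(Mul(-46, Mul(3, Mul(I, Pow(6, Rational(1, 2))))), Pow(25, Rational(1, 2))) = Mul(Mul(-46, Mul(3, I, Pow(6, Rational(1, 2)))), 5) = Mul(Mul(-138, I, Pow(6, Rational(1, 2))), 5) = Mul(-690, I, Pow(6, Rational(1, 2)))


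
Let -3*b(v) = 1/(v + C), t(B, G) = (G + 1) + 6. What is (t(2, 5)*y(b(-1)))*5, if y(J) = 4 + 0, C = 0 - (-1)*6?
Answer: 240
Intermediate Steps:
C = 6 (C = 0 - 1*(-6) = 0 + 6 = 6)
t(B, G) = 7 + G (t(B, G) = (1 + G) + 6 = 7 + G)
b(v) = -1/(3*(6 + v)) (b(v) = -1/(3*(v + 6)) = -1/(3*(6 + v)))
y(J) = 4
(t(2, 5)*y(b(-1)))*5 = ((7 + 5)*4)*5 = (12*4)*5 = 48*5 = 240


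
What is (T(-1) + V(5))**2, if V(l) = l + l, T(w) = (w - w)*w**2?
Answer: 100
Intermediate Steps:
T(w) = 0 (T(w) = 0*w**2 = 0)
V(l) = 2*l
(T(-1) + V(5))**2 = (0 + 2*5)**2 = (0 + 10)**2 = 10**2 = 100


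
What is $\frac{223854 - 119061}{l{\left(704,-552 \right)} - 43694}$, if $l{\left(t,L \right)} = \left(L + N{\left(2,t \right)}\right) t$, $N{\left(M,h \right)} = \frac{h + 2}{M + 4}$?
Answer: $- \frac{314379}{1048394} \approx -0.29987$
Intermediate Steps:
$N{\left(M,h \right)} = \frac{2 + h}{4 + M}$
$l{\left(t,L \right)} = t \left(\frac{1}{3} + L + \frac{t}{6}\right)$ ($l{\left(t,L \right)} = \left(L + \frac{2 + t}{4 + 2}\right) t = \left(L + \frac{2 + t}{6}\right) t = \left(L + \left(\frac{1}{3} + \frac{t}{6}\right)\right) t = \left(\frac{1}{3} + L + \frac{t}{6}\right) t = t \left(\frac{1}{3} + L + \frac{t}{6}\right)$)
$\frac{223854 - 119061}{l{\left(704,-552 \right)} - 43694} = \frac{223854 - 119061}{\frac{1}{6} \cdot 704 \left(2 + 704 + 6 \left(-552\right)\right) - 43694} = \frac{104793}{\frac{1}{6} \cdot 704 \left(2 + 704 - 3312\right) - 43694} = \frac{104793}{\frac{1}{6} \cdot 704 \left(-2606\right) - 43694} = \frac{104793}{- \frac{917312}{3} - 43694} = \frac{104793}{- \frac{1048394}{3}} = 104793 \left(- \frac{3}{1048394}\right) = - \frac{314379}{1048394}$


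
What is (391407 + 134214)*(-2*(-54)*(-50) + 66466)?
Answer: 32097571986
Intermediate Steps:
(391407 + 134214)*(-2*(-54)*(-50) + 66466) = 525621*(108*(-50) + 66466) = 525621*(-5400 + 66466) = 525621*61066 = 32097571986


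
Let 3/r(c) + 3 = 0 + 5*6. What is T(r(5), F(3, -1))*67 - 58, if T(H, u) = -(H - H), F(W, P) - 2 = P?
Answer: -58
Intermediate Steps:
F(W, P) = 2 + P
r(c) = ⅑ (r(c) = 3/(-3 + (0 + 5*6)) = 3/(-3 + (0 + 30)) = 3/(-3 + 30) = 3/27 = 3*(1/27) = ⅑)
T(H, u) = 0 (T(H, u) = -1*0 = 0)
T(r(5), F(3, -1))*67 - 58 = 0*67 - 58 = 0 - 58 = -58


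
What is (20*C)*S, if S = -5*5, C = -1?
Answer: 500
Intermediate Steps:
S = -25
(20*C)*S = (20*(-1))*(-25) = -20*(-25) = 500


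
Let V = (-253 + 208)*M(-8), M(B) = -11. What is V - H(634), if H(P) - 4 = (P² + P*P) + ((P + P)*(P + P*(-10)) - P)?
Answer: 6432421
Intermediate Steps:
V = 495 (V = (-253 + 208)*(-11) = -45*(-11) = 495)
H(P) = 4 - P - 16*P² (H(P) = 4 + ((P² + P*P) + ((P + P)*(P + P*(-10)) - P)) = 4 + ((P² + P²) + ((2*P)*(P - 10*P) - P)) = 4 + (2*P² + ((2*P)*(-9*P) - P)) = 4 + (2*P² + (-18*P² - P)) = 4 + (2*P² + (-P - 18*P²)) = 4 + (-P - 16*P²) = 4 - P - 16*P²)
V - H(634) = 495 - (4 - 1*634 - 16*634²) = 495 - (4 - 634 - 16*401956) = 495 - (4 - 634 - 6431296) = 495 - 1*(-6431926) = 495 + 6431926 = 6432421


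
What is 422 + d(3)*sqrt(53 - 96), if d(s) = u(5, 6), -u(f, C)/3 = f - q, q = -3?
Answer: 422 - 24*I*sqrt(43) ≈ 422.0 - 157.38*I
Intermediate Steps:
u(f, C) = -9 - 3*f (u(f, C) = -3*(f - 1*(-3)) = -3*(f + 3) = -3*(3 + f) = -9 - 3*f)
d(s) = -24 (d(s) = -9 - 3*5 = -9 - 15 = -24)
422 + d(3)*sqrt(53 - 96) = 422 - 24*sqrt(53 - 96) = 422 - 24*I*sqrt(43)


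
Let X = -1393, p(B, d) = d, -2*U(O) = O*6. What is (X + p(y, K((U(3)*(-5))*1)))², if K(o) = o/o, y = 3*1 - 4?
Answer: 1937664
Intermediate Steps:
U(O) = -3*O (U(O) = -O*6/2 = -3*O)
y = -1 (y = 3 - 4 = -1)
K(o) = 1
(X + p(y, K((U(3)*(-5))*1)))² = (-1393 + 1)² = (-1392)² = 1937664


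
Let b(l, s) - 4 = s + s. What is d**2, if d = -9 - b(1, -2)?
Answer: 81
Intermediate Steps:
b(l, s) = 4 + 2*s (b(l, s) = 4 + (s + s) = 4 + 2*s)
d = -9 (d = -9 - (4 + 2*(-2)) = -9 - (4 - 4) = -9 - 1*0 = -9 + 0 = -9)
d**2 = (-9)**2 = 81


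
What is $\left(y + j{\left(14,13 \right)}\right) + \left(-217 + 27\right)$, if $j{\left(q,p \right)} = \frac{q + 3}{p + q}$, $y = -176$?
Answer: $- \frac{9865}{27} \approx -365.37$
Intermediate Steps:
$j{\left(q,p \right)} = \frac{3 + q}{p + q}$
$\left(y + j{\left(14,13 \right)}\right) + \left(-217 + 27\right) = \left(-176 + \frac{3 + 14}{13 + 14}\right) + \left(-217 + 27\right) = \left(-176 + \frac{1}{27} \cdot 17\right) - 190 = \left(-176 + \frac{17}{27}\right) - 190 = - \frac{4735}{27} - 190 = - \frac{9865}{27}$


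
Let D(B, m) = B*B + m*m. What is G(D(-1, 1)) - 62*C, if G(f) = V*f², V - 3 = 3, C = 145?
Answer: -8966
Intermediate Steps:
V = 6 (V = 3 + 3 = 6)
D(B, m) = B² + m²
G(f) = 6*f²
G(D(-1, 1)) - 62*C = 6*((-1)² + 1²)² - 62*145 = 6*(1 + 1)² - 8990 = 6*2² - 8990 = 6*4 - 8990 = 24 - 8990 = -8966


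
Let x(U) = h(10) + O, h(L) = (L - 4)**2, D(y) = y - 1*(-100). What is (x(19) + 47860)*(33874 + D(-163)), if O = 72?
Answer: 1621846048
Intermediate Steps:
D(y) = 100 + y (D(y) = y + 100 = 100 + y)
h(L) = (-4 + L)**2
x(U) = 108 (x(U) = (-4 + 10)**2 + 72 = 6**2 + 72 = 36 + 72 = 108)
(x(19) + 47860)*(33874 + D(-163)) = (108 + 47860)*(33874 + (100 - 163)) = 47968*(33874 - 63) = 47968*33811 = 1621846048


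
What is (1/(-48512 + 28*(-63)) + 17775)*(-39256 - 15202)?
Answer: -24333356473871/25138 ≈ -9.6799e+8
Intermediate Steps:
(1/(-48512 + 28*(-63)) + 17775)*(-39256 - 15202) = (1/(-48512 - 1764) + 17775)*(-54458) = (1/(-50276) + 17775)*(-54458) = (-1/50276 + 17775)*(-54458) = (893655899/50276)*(-54458) = -24333356473871/25138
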